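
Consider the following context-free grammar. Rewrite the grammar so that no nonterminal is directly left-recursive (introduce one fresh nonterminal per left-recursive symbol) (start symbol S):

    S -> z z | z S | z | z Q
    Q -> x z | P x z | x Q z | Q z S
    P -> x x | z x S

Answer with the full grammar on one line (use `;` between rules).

S -> z z | z S | z | z Q; Q -> x z Q' | P x z Q' | x Q z Q'; P -> x x | z x S; Q' -> z S Q' | ε

Directly left-recursive nonterminal: Q.
For Q: α = {z S}, β = {x z, P x z, x Q z}. Rewrite as Q → β Q' and Q' → α Q' | ε.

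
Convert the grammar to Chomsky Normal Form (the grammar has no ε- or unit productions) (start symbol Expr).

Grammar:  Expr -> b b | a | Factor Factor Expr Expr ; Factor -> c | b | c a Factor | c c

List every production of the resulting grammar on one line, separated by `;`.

Expr -> X1 X1 | a | Factor Y1; Factor -> c | b | X2 Y3 | X2 X2; X1 -> b; X2 -> c; X3 -> a; Y1 -> Factor Y2; Y2 -> Expr Expr; Y3 -> X3 Factor

Introduce a nonterminal for each terminal appearing in a rule of length ≥ 2: X1 → b, X2 → c, X3 → a.
Binarize each right-hand side of length ≥ 3 by chaining fresh nonterminals (Y1, Y2, …): affected rules were Expr → Factor Factor Expr Expr; Factor → X2 X3 Factor.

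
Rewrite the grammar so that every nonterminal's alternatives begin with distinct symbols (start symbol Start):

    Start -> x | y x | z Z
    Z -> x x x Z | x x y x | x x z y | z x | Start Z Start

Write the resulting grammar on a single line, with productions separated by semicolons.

Start -> x | y x | z Z; Z -> z x | Start Z Start | x x Z1; Z1 -> x Z | y x | z y

Z has alternatives sharing prefix 'x x': factor to Z → x x Z1 with Z1 → x Z | y x | z y.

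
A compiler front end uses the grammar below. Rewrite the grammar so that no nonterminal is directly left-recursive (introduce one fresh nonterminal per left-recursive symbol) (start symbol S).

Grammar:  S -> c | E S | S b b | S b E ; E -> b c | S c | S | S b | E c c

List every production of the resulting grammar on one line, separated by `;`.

S -> c S' | E S S'; E -> b c E' | S c E' | S E' | S b E'; S' -> b b S' | b E S' | ε; E' -> c c E' | ε

Directly left-recursive nonterminals: S, E.
For S: α = {b b, b E}, β = {c, E S}. Rewrite as S → β S' and S' → α S' | ε.
For E: α = {c c}, β = {b c, S c, S, S b}. Rewrite as E → β E' and E' → α E' | ε.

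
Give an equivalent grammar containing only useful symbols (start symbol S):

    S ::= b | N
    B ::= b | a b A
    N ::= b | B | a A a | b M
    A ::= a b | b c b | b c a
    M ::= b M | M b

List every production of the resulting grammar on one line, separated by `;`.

S ::= b | N; B ::= b | a b A; N ::= b | B | a A a; A ::= a b | b c b | b c a

Generating nonterminals: {A, B, N, S}.
Reachable from S after that: {A, B, N, S}.
Removed useless symbols: {M} and every production mentioning them.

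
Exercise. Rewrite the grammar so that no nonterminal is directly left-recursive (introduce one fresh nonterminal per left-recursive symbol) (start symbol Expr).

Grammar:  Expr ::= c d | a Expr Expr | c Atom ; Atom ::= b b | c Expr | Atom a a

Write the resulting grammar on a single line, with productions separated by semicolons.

Directly left-recursive nonterminal: Atom.
For Atom: α = {a a}, β = {b b, c Expr}. Rewrite as Atom → β Atom1 and Atom1 → α Atom1 | ε.

Expr ::= c d | a Expr Expr | c Atom; Atom ::= b b Atom1 | c Expr Atom1; Atom1 ::= a a Atom1 | eps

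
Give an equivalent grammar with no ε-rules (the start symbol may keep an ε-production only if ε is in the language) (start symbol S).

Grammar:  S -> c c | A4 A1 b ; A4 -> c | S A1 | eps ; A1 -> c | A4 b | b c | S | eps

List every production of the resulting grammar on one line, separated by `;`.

The nullable symbols are {A1, A4}.
ε ∉ L(G), so no ε-production is kept.
Add the nullable-subset variants: S → A4 A1 b gives A4 A1 b | A4 b | A1 b | b. A4 → S A1 gives S A1 | S. A1 → A4 b gives A4 b | b.

S -> c c | A4 A1 b | A4 b | A1 b | b; A4 -> c | S A1 | S; A1 -> c | A4 b | b | b c | S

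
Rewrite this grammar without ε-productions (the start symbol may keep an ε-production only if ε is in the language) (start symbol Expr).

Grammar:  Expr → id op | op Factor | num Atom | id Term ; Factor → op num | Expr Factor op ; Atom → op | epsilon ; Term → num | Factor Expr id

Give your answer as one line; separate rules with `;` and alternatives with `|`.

Expr → id op | op Factor | num Atom | num | id Term; Factor → op num | Expr Factor op; Atom → op; Term → num | Factor Expr id

Nullable set = {Atom}.
ε ∉ L(G), so no ε-production is kept.
Expand every rule over subsets of its nullable positions: Expr → num Atom gives num Atom | num.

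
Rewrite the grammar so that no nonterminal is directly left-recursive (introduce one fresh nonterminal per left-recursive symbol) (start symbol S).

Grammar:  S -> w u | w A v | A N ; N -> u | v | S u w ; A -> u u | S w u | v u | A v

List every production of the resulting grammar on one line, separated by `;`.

S -> w u | w A v | A N; N -> u | v | S u w; A -> u u A' | S w u A' | v u A'; A' -> v A' | ε

A is directly left-recursive.
For A: α = {v}, β = {u u, S w u, v u}. Rewrite as A → β A' and A' → α A' | ε.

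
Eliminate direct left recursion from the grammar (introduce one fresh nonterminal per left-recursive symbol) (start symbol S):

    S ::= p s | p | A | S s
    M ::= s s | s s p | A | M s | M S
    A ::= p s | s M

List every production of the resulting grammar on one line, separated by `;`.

S, M are directly left-recursive.
For S: α = {s}, β = {p s, p, A}. Rewrite as S → β S' and S' → α S' | ε.
For M: α = {s, S}, β = {s s, s s p, A}. Rewrite as M → β M' and M' → α M' | ε.

S ::= p s S' | p S' | A S'; M ::= s s M' | s s p M' | A M'; A ::= p s | s M; S' ::= s S' | ε; M' ::= s M' | S M' | ε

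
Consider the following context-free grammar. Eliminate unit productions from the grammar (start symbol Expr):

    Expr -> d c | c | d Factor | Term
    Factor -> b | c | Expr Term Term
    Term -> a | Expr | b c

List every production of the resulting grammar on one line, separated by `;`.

Unit pairs: Expr ⇒* {Term}; Term ⇒* {Expr}.
Replace each nonterminal's rules with the union of the non-unit rules of every nonterminal it unit-derives.

Expr -> a | b c | d c | c | d Factor; Factor -> b | c | Expr Term Term; Term -> a | b c | d c | c | d Factor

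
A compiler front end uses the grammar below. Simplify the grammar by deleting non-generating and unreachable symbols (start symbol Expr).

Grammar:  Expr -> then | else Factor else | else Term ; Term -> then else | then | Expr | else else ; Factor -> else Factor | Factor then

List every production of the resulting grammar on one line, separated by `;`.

Generating nonterminals: {Expr, Term}.
Reachable from Expr after that: {Expr, Term}.
Removed useless symbols: {Factor} and every production mentioning them.

Expr -> then | else Term; Term -> then else | then | Expr | else else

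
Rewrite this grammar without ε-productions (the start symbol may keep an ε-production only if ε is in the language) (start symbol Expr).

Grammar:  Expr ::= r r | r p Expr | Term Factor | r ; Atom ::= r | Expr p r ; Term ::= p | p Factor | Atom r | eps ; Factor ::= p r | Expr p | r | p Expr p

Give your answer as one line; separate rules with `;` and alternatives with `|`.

Expr ::= r r | r p Expr | Term Factor | Factor | r; Atom ::= r | Expr p r; Term ::= p | p Factor | Atom r; Factor ::= p r | Expr p | r | p Expr p

Nullable nonterminals: {Term}.
ε ∉ L(G), so no ε-production is kept.
Expand every rule over subsets of its nullable positions: Expr → Term Factor gives Term Factor | Factor.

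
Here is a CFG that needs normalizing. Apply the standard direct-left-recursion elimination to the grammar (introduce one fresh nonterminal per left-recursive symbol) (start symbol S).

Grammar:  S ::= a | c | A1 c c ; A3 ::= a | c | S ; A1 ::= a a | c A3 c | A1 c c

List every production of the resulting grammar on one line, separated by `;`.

S ::= a | c | A1 c c; A3 ::= a | c | S; A1 ::= a a A1' | c A3 c A1'; A1' ::= c c A1' | ε

Directly left-recursive nonterminal: A1.
For A1: α = {c c}, β = {a a, c A3 c}. Rewrite as A1 → β A1' and A1' → α A1' | ε.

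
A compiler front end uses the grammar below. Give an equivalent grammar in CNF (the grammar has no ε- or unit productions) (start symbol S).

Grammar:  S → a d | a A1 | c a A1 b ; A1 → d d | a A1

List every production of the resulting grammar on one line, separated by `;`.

Introduce a nonterminal for each terminal appearing in a rule of length ≥ 2: X1 → a, X2 → d, X3 → c, X4 → b.
Binarize each right-hand side of length ≥ 3 by chaining fresh nonterminals (Y1, Y2, …): affected rules were S → X3 X1 A1 X4.

S → X1 X2 | X1 A1 | X3 Y1; A1 → X2 X2 | X1 A1; X1 → a; X2 → d; X3 → c; X4 → b; Y1 → X1 Y2; Y2 → A1 X4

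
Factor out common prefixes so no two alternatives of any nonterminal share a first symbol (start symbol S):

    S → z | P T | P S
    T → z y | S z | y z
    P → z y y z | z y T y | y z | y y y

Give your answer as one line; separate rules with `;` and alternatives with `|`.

S → z | P S'; T → z y | S z | y z; P → z y P' | y P''; S' → T | S; P' → y z | T y; P'' → z | y y

S has alternatives sharing prefix 'P': factor to S → P S' with S' → T | S.
P has alternatives sharing prefix 'z y': factor to P → z y P' with P' → y z | T y.
P has alternatives sharing prefix 'y': factor to P → y P'' with P'' → z | y y.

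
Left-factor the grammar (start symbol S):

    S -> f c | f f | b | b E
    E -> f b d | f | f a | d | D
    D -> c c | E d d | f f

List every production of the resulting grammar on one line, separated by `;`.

S -> f S' | b S''; E -> d | D | f E'; D -> c c | E d d | f f; S' -> c | f; S'' -> ε | E; E' -> b d | ε | a

S has alternatives sharing prefix 'f': factor to S → f S' with S' → c | f.
S has alternatives sharing prefix 'b': factor to S → b S'' with S'' → ε | E.
E has alternatives sharing prefix 'f': factor to E → f E' with E' → b d | ε | a.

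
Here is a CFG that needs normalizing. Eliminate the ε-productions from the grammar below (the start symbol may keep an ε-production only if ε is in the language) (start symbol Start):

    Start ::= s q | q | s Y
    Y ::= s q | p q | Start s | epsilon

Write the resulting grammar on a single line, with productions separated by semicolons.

Start ::= s q | q | s Y | s; Y ::= s q | p q | Start s

Nullable nonterminals: {Y}.
ε ∉ L(G), so no ε-production is kept.
Add the nullable-subset variants: Start → s Y gives s Y | s.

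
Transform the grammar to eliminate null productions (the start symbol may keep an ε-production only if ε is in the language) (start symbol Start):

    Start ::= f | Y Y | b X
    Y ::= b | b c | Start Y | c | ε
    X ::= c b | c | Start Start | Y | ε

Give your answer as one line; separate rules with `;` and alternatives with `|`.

Nullable nonterminals: {Start, X, Y}.
ε ∈ L(G) since Start is nullable, so keep Start → ε.
For each production, add variants omitting each subset of nullable occurrences: Start → Y Y gives Y Y | Y. Start → b X gives b X | b. Y → Start Y gives Start Y | Start. X → Start Start gives Start Start | Start.

Start ::= f | Y Y | Y | b X | b | ε; Y ::= b | b c | Start Y | Start | c; X ::= c b | c | Start Start | Start | Y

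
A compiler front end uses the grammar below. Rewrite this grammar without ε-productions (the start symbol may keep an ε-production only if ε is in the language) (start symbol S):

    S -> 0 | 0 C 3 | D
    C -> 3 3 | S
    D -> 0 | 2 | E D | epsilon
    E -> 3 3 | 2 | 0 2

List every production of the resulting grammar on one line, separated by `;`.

S -> 0 | 0 C 3 | 0 3 | D | epsilon; C -> 3 3 | S; D -> 0 | 2 | E D | E; E -> 3 3 | 2 | 0 2

The nullable symbols are {C, D, S}.
ε ∈ L(G) since S is nullable, so keep S → ε.
Add the nullable-subset variants: S → 0 C 3 gives 0 C 3 | 0 3. D → E D gives E D | E.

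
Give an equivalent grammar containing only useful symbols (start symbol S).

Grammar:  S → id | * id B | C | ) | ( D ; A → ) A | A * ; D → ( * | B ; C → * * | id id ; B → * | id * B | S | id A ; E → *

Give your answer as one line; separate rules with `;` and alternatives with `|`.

S → id | * id B | C | ) | ( D; D → ( * | B; C → * * | id id; B → * | id * B | S

Generating nonterminals: {B, C, D, E, S}.
Reachable from S after that: {B, C, D, S}.
Removed useless symbols: {A, E} and every production mentioning them.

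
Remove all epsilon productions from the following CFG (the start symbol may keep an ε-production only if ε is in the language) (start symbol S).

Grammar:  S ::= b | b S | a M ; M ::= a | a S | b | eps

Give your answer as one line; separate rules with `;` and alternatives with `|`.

The nullable symbols are {M}.
ε ∉ L(G), so no ε-production is kept.
Add the nullable-subset variants: S → a M gives a M | a.

S ::= b | b S | a M | a; M ::= a | a S | b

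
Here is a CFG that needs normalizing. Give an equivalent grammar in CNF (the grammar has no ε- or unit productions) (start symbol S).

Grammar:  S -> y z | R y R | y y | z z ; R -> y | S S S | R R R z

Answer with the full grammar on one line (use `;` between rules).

Introduce a nonterminal for each terminal appearing in a rule of length ≥ 2: X1 → y, X2 → z.
Binarize each right-hand side of length ≥ 3 by chaining fresh nonterminals (Y1, Y2, …): affected rules were S → R X1 R; R → S S S; R → R R R X2.

S -> X1 X2 | R Y1 | X1 X1 | X2 X2; R -> y | S Y2 | R Y3; X1 -> y; X2 -> z; Y1 -> X1 R; Y2 -> S S; Y3 -> R Y4; Y4 -> R X2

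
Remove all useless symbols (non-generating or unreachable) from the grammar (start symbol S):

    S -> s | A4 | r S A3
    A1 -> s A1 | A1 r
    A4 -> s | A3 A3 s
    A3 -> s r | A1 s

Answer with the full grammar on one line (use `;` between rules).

Generating nonterminals: {A3, A4, S}.
Reachable from S after that: {A3, A4, S}.
Removed useless symbols: {A1} and every production mentioning them.

S -> s | A4 | r S A3; A4 -> s | A3 A3 s; A3 -> s r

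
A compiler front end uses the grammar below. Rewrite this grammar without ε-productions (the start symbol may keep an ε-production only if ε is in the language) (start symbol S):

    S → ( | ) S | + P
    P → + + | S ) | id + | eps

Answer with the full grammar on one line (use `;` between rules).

S → ( | ) S | + P | +; P → + + | S ) | id +

The nullable symbols are {P}.
ε ∉ L(G), so no ε-production is kept.
For each production, add variants omitting each subset of nullable occurrences: S → + P gives + P | +.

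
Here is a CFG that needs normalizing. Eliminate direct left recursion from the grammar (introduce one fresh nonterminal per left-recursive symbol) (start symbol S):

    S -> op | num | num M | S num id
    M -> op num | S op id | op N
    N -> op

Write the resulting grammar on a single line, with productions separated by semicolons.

Directly left-recursive nonterminal: S.
For S: α = {num id}, β = {op, num, num M}. Rewrite as S → β S' and S' → α S' | ε.

S -> op S' | num S' | num M S'; M -> op num | S op id | op N; N -> op; S' -> num id S' | ε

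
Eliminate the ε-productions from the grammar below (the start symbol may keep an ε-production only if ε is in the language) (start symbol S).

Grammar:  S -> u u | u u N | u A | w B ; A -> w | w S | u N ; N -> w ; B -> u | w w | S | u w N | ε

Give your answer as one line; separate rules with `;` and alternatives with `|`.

The nullable symbols are {B}.
ε ∉ L(G), so no ε-production is kept.
Expand every rule over subsets of its nullable positions: S → w B gives w B | w.

S -> u u | u u N | u A | w B | w; A -> w | w S | u N; N -> w; B -> u | w w | S | u w N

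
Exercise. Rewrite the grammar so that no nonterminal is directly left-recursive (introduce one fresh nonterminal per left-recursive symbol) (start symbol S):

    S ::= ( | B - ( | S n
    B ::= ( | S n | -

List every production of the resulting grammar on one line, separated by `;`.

S ::= ( S' | B - ( S'; B ::= ( | S n | -; S' ::= n S' | ε

S is directly left-recursive.
For S: α = {n}, β = {(, B - (}. Rewrite as S → β S' and S' → α S' | ε.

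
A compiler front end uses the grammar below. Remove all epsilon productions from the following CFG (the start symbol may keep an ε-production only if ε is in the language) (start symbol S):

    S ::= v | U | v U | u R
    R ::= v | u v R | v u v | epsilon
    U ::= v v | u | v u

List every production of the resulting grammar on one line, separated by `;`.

S ::= v | U | v U | u R | u; R ::= v | u v R | u v | v u v; U ::= v v | u | v u

Nullable nonterminals: {R}.
ε ∉ L(G), so no ε-production is kept.
For each production, add variants omitting each subset of nullable occurrences: S → u R gives u R | u. R → u v R gives u v R | u v.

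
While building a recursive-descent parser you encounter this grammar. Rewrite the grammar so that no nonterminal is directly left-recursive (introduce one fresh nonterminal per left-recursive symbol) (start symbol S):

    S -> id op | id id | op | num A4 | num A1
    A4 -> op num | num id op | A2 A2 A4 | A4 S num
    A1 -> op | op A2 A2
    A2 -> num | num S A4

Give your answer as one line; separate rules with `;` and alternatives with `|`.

Directly left-recursive nonterminal: A4.
For A4: α = {S num}, β = {op num, num id op, A2 A2 A4}. Rewrite as A4 → β A4' and A4' → α A4' | ε.

S -> id op | id id | op | num A4 | num A1; A4 -> op num A4' | num id op A4' | A2 A2 A4 A4'; A1 -> op | op A2 A2; A2 -> num | num S A4; A4' -> S num A4' | ε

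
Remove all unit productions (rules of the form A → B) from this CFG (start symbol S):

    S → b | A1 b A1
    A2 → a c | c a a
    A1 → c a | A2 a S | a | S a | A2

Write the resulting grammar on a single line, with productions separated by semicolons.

S → b | A1 b A1; A2 → a c | c a a; A1 → a c | c a a | c a | A2 a S | a | S a

Unit pairs: A1 ⇒* {A2}.
For each unit pair (A, B), copy every non-unit production of B to A, then drop all unit productions.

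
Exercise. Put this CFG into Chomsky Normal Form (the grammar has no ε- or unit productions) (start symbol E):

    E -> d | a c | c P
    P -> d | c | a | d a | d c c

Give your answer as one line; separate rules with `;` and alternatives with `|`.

E -> d | X1 X2 | X2 P; P -> d | c | a | X3 X1 | X3 Y1; X1 -> a; X2 -> c; X3 -> d; Y1 -> X2 X2

Introduce a nonterminal for each terminal appearing in a rule of length ≥ 2: X1 → a, X2 → c, X3 → d.
Binarize each right-hand side of length ≥ 3 by chaining fresh nonterminals (Y1, Y2, …): affected rules were P → X3 X2 X2.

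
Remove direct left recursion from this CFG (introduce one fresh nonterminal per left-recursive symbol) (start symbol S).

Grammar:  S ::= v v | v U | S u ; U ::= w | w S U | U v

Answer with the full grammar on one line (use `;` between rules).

S ::= v v S' | v U S'; U ::= w U' | w S U U'; S' ::= u S' | eps; U' ::= v U' | eps

S, U are directly left-recursive.
For S: α = {u}, β = {v v, v U}. Rewrite as S → β S' and S' → α S' | ε.
For U: α = {v}, β = {w, w S U}. Rewrite as U → β U' and U' → α U' | ε.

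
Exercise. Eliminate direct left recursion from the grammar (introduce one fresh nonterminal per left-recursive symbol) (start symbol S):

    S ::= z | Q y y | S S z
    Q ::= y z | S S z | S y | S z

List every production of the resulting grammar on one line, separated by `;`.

S is directly left-recursive.
For S: α = {S z}, β = {z, Q y y}. Rewrite as S → β S' and S' → α S' | ε.

S ::= z S' | Q y y S'; Q ::= y z | S S z | S y | S z; S' ::= S z S' | epsilon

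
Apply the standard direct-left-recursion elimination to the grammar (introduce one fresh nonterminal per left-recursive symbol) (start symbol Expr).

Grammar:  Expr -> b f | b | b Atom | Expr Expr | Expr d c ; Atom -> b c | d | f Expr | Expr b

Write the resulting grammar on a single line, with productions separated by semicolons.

Expr is directly left-recursive.
For Expr: α = {Expr, d c}, β = {b f, b, b Atom}. Rewrite as Expr → β Expr1 and Expr1 → α Expr1 | ε.

Expr -> b f Expr1 | b Expr1 | b Atom Expr1; Atom -> b c | d | f Expr | Expr b; Expr1 -> Expr Expr1 | d c Expr1 | epsilon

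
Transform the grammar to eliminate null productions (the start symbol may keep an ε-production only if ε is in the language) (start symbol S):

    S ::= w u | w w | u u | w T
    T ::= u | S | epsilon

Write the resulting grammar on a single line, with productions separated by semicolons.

S ::= w u | w w | u u | w T | w; T ::= u | S

The nullable symbols are {T}.
ε ∉ L(G), so no ε-production is kept.
For each production, add variants omitting each subset of nullable occurrences: S → w T gives w T | w.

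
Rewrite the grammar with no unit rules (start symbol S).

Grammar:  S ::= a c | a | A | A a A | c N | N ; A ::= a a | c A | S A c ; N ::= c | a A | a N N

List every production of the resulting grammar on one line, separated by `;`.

Unit pairs: S ⇒* {A, N}.
Replace each nonterminal's rules with the union of the non-unit rules of every nonterminal it unit-derives.

S ::= a c | a | A a A | c N | c | a A | a N N | a a | c A | S A c; A ::= a a | c A | S A c; N ::= c | a A | a N N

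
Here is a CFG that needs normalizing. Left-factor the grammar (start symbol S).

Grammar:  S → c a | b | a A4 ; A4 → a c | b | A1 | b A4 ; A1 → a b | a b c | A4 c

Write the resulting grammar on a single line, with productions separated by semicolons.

A4 has alternatives sharing prefix 'b': factor to A4 → b A4' with A4' → ε | A4.
A1 has alternatives sharing prefix 'a b': factor to A1 → a b A1' with A1' → ε | c.

S → c a | b | a A4; A4 → a c | A1 | b A4'; A1 → A4 c | a b A1'; A4' → ε | A4; A1' → ε | c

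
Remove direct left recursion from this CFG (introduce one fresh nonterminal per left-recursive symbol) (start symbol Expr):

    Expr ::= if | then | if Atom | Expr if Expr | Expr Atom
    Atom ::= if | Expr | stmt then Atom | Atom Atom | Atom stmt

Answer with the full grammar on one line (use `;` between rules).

Expr, Atom are directly left-recursive.
For Expr: α = {if Expr, Atom}, β = {if, then, if Atom}. Rewrite as Expr → β Expr1 and Expr1 → α Expr1 | ε.
For Atom: α = {Atom, stmt}, β = {if, Expr, stmt then Atom}. Rewrite as Atom → β Atom1 and Atom1 → α Atom1 | ε.

Expr ::= if Expr1 | then Expr1 | if Atom Expr1; Atom ::= if Atom1 | Expr Atom1 | stmt then Atom Atom1; Expr1 ::= if Expr Expr1 | Atom Expr1 | ε; Atom1 ::= Atom Atom1 | stmt Atom1 | ε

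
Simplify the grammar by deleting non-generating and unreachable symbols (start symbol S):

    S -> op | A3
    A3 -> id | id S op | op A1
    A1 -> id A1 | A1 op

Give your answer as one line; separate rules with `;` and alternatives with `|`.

S -> op | A3; A3 -> id | id S op

Generating nonterminals: {A3, S}.
Reachable from S after that: {A3, S}.
Removed useless symbols: {A1} and every production mentioning them.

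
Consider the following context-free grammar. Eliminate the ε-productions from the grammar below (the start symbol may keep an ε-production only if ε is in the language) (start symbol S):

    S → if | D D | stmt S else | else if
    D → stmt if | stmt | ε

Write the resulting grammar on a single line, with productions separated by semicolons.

S → if | D D | D | stmt S else | stmt else | else if | ε; D → stmt if | stmt

The nullable symbols are {D, S}.
ε ∈ L(G) since S is nullable, so keep S → ε.
For each production, add variants omitting each subset of nullable occurrences: S → D D gives D D | D. S → stmt S else gives stmt S else | stmt else.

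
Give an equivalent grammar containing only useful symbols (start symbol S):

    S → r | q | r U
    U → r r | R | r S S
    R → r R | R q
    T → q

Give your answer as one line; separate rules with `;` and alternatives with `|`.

Generating nonterminals: {S, T, U}.
Reachable from S after that: {S, U}.
Removed useless symbols: {R, T} and every production mentioning them.

S → r | q | r U; U → r r | r S S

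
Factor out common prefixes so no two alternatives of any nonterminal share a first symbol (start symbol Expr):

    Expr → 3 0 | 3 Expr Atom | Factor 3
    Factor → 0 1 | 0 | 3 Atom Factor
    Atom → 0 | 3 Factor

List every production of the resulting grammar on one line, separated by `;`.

Expr → Factor 3 | 3 Expr1; Factor → 3 Atom Factor | 0 Factor1; Atom → 0 | 3 Factor; Expr1 → 0 | Expr Atom; Factor1 → 1 | epsilon

Expr has alternatives sharing prefix '3': factor to Expr → 3 Expr1 with Expr1 → 0 | Expr Atom.
Factor has alternatives sharing prefix '0': factor to Factor → 0 Factor1 with Factor1 → 1 | ε.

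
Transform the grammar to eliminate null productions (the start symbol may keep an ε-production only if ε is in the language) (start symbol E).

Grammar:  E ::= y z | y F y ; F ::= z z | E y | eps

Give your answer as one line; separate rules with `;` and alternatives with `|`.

E ::= y z | y F y | y y; F ::= z z | E y

Nullable nonterminals: {F}.
ε ∉ L(G), so no ε-production is kept.
For each production, add variants omitting each subset of nullable occurrences: E → y F y gives y F y | y y.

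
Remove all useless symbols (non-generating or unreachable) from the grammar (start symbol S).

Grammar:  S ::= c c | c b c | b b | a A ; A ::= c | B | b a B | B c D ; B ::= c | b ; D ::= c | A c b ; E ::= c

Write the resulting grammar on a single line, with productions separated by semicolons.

S ::= c c | c b c | b b | a A; A ::= c | B | b a B | B c D; B ::= c | b; D ::= c | A c b

Generating nonterminals: {A, B, D, E, S}.
Reachable from S after that: {A, B, D, S}.
Removed useless symbols: {E} and every production mentioning them.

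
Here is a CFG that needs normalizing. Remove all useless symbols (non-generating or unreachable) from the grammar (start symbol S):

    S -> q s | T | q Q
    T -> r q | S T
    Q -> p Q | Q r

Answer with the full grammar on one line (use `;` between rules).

Generating nonterminals: {S, T}.
Reachable from S after that: {S, T}.
Removed useless symbols: {Q} and every production mentioning them.

S -> q s | T; T -> r q | S T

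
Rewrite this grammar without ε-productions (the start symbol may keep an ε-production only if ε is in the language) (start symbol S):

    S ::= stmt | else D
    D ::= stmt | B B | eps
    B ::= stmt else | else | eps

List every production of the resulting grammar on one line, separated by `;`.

S ::= stmt | else D | else; D ::= stmt | B B | B; B ::= stmt else | else

Nullable set = {B, D}.
ε ∉ L(G), so no ε-production is kept.
For each production, add variants omitting each subset of nullable occurrences: S → else D gives else D | else. D → B B gives B B | B.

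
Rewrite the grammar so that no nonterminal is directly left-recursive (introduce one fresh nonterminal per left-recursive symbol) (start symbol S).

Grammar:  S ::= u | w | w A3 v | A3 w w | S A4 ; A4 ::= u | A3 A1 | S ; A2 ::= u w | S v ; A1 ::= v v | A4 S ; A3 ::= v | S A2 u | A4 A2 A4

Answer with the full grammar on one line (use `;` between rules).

Directly left-recursive nonterminal: S.
For S: α = {A4}, β = {u, w, w A3 v, A3 w w}. Rewrite as S → β S' and S' → α S' | ε.

S ::= u S' | w S' | w A3 v S' | A3 w w S'; A4 ::= u | A3 A1 | S; A2 ::= u w | S v; A1 ::= v v | A4 S; A3 ::= v | S A2 u | A4 A2 A4; S' ::= A4 S' | eps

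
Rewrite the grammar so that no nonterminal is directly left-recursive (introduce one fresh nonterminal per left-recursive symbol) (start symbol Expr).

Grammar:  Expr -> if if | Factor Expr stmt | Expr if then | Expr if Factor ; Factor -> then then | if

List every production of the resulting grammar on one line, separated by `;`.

Expr is directly left-recursive.
For Expr: α = {if then, if Factor}, β = {if if, Factor Expr stmt}. Rewrite as Expr → β Expr1 and Expr1 → α Expr1 | ε.

Expr -> if if Expr1 | Factor Expr stmt Expr1; Factor -> then then | if; Expr1 -> if then Expr1 | if Factor Expr1 | ε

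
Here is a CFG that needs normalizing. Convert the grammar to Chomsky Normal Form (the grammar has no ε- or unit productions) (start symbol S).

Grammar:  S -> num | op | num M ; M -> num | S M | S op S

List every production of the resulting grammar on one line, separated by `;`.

Introduce a nonterminal for each terminal appearing in a rule of length ≥ 2: X1 → num, X2 → op.
Binarize each right-hand side of length ≥ 3 by chaining fresh nonterminals (Y1, Y2, …): affected rules were M → S X2 S.

S -> num | op | X1 M; M -> num | S M | S Y1; X1 -> num; X2 -> op; Y1 -> X2 S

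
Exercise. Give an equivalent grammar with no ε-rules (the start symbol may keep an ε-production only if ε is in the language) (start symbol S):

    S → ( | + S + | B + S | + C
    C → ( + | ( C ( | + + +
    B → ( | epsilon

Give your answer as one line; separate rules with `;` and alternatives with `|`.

Nullable set = {B}.
ε ∉ L(G), so no ε-production is kept.
Add the nullable-subset variants: S → B + S gives B + S | + S.

S → ( | + S + | B + S | + S | + C; C → ( + | ( C ( | + + +; B → (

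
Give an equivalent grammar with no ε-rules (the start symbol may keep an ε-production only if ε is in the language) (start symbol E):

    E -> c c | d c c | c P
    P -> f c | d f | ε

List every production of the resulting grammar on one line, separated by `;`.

The nullable symbols are {P}.
ε ∉ L(G), so no ε-production is kept.
Add the nullable-subset variants: E → c P gives c P | c.

E -> c c | d c c | c P | c; P -> f c | d f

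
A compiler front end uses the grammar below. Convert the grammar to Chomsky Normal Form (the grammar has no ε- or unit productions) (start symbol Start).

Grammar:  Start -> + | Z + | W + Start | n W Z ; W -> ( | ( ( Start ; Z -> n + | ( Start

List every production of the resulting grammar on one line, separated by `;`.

Introduce a nonterminal for each terminal appearing in a rule of length ≥ 2: X1 → +, X2 → n, X3 → (.
Binarize each right-hand side of length ≥ 3 by chaining fresh nonterminals (Y1, Y2, …): affected rules were Start → W X1 Start; Start → X2 W Z; W → X3 X3 Start.

Start -> + | Z X1 | W Y1 | X2 Y2; W -> ( | X3 Y3; Z -> X2 X1 | X3 Start; X1 -> +; X2 -> n; X3 -> (; Y1 -> X1 Start; Y2 -> W Z; Y3 -> X3 Start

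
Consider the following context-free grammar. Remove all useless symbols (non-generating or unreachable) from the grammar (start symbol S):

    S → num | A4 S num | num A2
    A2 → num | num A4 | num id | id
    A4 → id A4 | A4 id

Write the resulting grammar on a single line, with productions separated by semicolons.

Generating nonterminals: {A2, S}.
Reachable from S after that: {A2, S}.
Removed useless symbols: {A4} and every production mentioning them.

S → num | num A2; A2 → num | num id | id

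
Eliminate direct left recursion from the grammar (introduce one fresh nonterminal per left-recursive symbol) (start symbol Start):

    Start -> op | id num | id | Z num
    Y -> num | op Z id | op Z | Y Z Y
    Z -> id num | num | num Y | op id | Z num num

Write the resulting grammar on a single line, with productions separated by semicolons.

Start -> op | id num | id | Z num; Y -> num Y1 | op Z id Y1 | op Z Y1; Z -> id num Z1 | num Z1 | num Y Z1 | op id Z1; Y1 -> Z Y Y1 | ε; Z1 -> num num Z1 | ε

Directly left-recursive nonterminals: Y, Z.
For Y: α = {Z Y}, β = {num, op Z id, op Z}. Rewrite as Y → β Y1 and Y1 → α Y1 | ε.
For Z: α = {num num}, β = {id num, num, num Y, op id}. Rewrite as Z → β Z1 and Z1 → α Z1 | ε.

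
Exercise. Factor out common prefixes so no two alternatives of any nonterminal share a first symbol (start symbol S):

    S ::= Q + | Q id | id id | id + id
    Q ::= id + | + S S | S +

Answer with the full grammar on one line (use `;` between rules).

S ::= Q S' | id S''; Q ::= id + | + S S | S +; S' ::= + | id; S'' ::= id | + id

S has alternatives sharing prefix 'Q': factor to S → Q S' with S' → + | id.
S has alternatives sharing prefix 'id': factor to S → id S'' with S'' → id | + id.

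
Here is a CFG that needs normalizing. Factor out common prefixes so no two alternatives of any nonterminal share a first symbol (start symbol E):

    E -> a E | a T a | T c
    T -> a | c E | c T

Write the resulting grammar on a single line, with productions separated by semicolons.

E -> T c | a E'; T -> a | c T'; E' -> E | T a; T' -> E | T

E has alternatives sharing prefix 'a': factor to E → a E' with E' → E | T a.
T has alternatives sharing prefix 'c': factor to T → c T' with T' → E | T.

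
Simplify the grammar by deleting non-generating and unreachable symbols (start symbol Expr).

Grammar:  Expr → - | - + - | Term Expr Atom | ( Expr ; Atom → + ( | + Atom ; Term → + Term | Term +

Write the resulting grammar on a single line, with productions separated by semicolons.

Generating nonterminals: {Atom, Expr}.
Reachable from Expr after that: {Expr}.
Removed useless symbols: {Atom, Term} and every production mentioning them.

Expr → - | - + - | ( Expr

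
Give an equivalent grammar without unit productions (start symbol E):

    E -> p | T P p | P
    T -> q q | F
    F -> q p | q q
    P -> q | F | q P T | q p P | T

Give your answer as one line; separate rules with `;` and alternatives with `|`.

Unit pairs: E ⇒* {F, P, T}; P ⇒* {F, T}; T ⇒* {F}.
Replace each nonterminal's rules with the union of the non-unit rules of every nonterminal it unit-derives.

E -> p | T P p | q | q P T | q p P | q q | q p; T -> q p | q q; F -> q p | q q; P -> q p | q q | q | q P T | q p P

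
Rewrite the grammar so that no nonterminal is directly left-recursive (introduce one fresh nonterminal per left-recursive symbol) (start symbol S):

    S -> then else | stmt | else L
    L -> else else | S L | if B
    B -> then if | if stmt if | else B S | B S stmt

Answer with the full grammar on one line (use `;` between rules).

S -> then else | stmt | else L; L -> else else | S L | if B; B -> then if B' | if stmt if B' | else B S B'; B' -> S stmt B' | ε

B is directly left-recursive.
For B: α = {S stmt}, β = {then if, if stmt if, else B S}. Rewrite as B → β B' and B' → α B' | ε.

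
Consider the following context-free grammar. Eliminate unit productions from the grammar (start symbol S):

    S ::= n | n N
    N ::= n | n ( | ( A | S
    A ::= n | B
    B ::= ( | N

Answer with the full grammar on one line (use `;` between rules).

Unit pairs: A ⇒* {B, N, S}; B ⇒* {N, S}; N ⇒* {S}.
For every A with A ⇒* B via unit rules, add B's non-unit alternatives to A; then delete every rule of the form X → Y.

S ::= n | n N; N ::= n | n N | n ( | ( A; A ::= ( | n | n N | n ( | ( A; B ::= ( | n | n N | n ( | ( A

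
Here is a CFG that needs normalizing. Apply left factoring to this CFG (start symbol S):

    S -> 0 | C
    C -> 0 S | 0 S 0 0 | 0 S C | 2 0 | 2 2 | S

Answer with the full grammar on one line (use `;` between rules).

S -> 0 | C; C -> S | 0 S C' | 2 C''; C' -> ε | 0 0 | C; C'' -> 0 | 2

C has alternatives sharing prefix '0 S': factor to C → 0 S C' with C' → ε | 0 0 | C.
C has alternatives sharing prefix '2': factor to C → 2 C'' with C'' → 0 | 2.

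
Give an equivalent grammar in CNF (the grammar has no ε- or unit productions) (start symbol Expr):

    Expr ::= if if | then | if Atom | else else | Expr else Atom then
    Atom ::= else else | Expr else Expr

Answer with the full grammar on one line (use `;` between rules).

Introduce a nonterminal for each terminal appearing in a rule of length ≥ 2: X1 → if, X2 → else, X3 → then.
Binarize each right-hand side of length ≥ 3 by chaining fresh nonterminals (Y1, Y2, …): affected rules were Expr → Expr X2 Atom X3; Atom → Expr X2 Expr.

Expr ::= X1 X1 | then | X1 Atom | X2 X2 | Expr Y1; Atom ::= X2 X2 | Expr Y3; X1 ::= if; X2 ::= else; X3 ::= then; Y1 ::= X2 Y2; Y2 ::= Atom X3; Y3 ::= X2 Expr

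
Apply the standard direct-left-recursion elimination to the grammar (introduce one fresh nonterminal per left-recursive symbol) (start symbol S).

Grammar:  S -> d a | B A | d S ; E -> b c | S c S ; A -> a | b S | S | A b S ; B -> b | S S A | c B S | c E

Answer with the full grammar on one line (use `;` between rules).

S -> d a | B A | d S; E -> b c | S c S; A -> a A' | b S A' | S A'; B -> b | S S A | c B S | c E; A' -> b S A' | ε

Directly left-recursive nonterminal: A.
For A: α = {b S}, β = {a, b S, S}. Rewrite as A → β A' and A' → α A' | ε.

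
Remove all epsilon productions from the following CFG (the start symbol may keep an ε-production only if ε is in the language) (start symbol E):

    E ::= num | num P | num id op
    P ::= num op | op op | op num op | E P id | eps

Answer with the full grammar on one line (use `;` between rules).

Nullable nonterminals: {P}.
ε ∉ L(G), so no ε-production is kept.
Add the nullable-subset variants: P → E P id gives E P id | E id.

E ::= num | num P | num id op; P ::= num op | op op | op num op | E P id | E id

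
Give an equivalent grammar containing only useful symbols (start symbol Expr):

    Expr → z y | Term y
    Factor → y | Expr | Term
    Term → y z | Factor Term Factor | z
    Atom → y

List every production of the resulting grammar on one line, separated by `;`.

Generating nonterminals: {Atom, Expr, Factor, Term}.
Reachable from Expr after that: {Expr, Factor, Term}.
Removed useless symbols: {Atom} and every production mentioning them.

Expr → z y | Term y; Factor → y | Expr | Term; Term → y z | Factor Term Factor | z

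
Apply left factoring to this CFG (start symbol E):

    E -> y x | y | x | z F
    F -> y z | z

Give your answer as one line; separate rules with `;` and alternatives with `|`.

E has alternatives sharing prefix 'y': factor to E → y E' with E' → x | ε.

E -> x | z F | y E'; F -> y z | z; E' -> x | ε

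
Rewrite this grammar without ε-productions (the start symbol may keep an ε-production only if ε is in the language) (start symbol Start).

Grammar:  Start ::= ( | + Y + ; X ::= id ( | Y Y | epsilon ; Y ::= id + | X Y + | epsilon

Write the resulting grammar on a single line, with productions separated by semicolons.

Start ::= ( | + Y + | + +; X ::= id ( | Y Y | Y; Y ::= id + | X Y + | X + | Y + | +

Nullable set = {X, Y}.
ε ∉ L(G), so no ε-production is kept.
Expand every rule over subsets of its nullable positions: Start → + Y + gives + Y + | + +. X → Y Y gives Y Y | Y. Y → X Y + gives X Y + | X + | Y + | +.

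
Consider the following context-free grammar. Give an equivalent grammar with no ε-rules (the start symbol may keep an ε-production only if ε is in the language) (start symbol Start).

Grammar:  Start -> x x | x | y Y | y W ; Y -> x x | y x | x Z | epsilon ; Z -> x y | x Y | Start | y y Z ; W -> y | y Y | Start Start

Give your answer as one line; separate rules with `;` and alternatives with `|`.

Start -> x x | x | y Y | y | y W; Y -> x x | y x | x Z; Z -> x y | x Y | x | Start | y y Z; W -> y | y Y | Start Start

Nullable nonterminals: {Y}.
ε ∉ L(G), so no ε-production is kept.
Expand every rule over subsets of its nullable positions: Start → y Y gives y Y | y. Z → x Y gives x Y | x.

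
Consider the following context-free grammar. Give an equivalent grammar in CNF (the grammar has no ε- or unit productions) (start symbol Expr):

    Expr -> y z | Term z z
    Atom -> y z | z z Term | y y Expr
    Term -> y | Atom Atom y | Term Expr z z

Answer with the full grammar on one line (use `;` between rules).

Expr -> X1 X2 | Term Y1; Atom -> X1 X2 | X2 Y2 | X1 Y3; Term -> y | Atom Y4 | Term Y5; X1 -> y; X2 -> z; Y1 -> X2 X2; Y2 -> X2 Term; Y3 -> X1 Expr; Y4 -> Atom X1; Y5 -> Expr Y6; Y6 -> X2 X2

Introduce a nonterminal for each terminal appearing in a rule of length ≥ 2: X1 → y, X2 → z.
Binarize each right-hand side of length ≥ 3 by chaining fresh nonterminals (Y1, Y2, …): affected rules were Expr → Term X2 X2; Atom → X2 X2 Term; Atom → X1 X1 Expr; Term → Atom Atom X1.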